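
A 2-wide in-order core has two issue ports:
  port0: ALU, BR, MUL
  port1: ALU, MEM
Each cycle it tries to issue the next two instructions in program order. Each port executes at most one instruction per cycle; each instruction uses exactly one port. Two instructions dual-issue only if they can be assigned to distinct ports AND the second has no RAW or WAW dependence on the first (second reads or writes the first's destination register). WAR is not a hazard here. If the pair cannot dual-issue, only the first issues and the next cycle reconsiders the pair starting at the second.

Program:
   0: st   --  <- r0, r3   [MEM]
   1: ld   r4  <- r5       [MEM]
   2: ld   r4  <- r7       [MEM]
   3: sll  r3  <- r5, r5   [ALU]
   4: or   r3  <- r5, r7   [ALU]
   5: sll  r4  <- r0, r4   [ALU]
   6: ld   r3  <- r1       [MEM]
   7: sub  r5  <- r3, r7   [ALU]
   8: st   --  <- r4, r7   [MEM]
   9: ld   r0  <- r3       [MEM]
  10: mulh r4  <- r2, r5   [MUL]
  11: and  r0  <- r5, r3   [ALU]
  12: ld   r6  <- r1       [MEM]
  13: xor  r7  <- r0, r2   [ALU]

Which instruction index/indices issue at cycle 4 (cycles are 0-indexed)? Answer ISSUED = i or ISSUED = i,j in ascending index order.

ISSUED = 6

c0: i0 st  no-port MEM/MEM
c1: i1 ld  no-port MEM/MEM
c2: i2/i3 ld+sll  dual
c3: i4/i5 or+sll  dual
c4: i6 ld  RAW r3
c5: i7/i8 sub+st  dual
c6: i9/i10 ld+mulh  dual
c7: i11/i12 and+ld  dual
c8: i13 xor  tail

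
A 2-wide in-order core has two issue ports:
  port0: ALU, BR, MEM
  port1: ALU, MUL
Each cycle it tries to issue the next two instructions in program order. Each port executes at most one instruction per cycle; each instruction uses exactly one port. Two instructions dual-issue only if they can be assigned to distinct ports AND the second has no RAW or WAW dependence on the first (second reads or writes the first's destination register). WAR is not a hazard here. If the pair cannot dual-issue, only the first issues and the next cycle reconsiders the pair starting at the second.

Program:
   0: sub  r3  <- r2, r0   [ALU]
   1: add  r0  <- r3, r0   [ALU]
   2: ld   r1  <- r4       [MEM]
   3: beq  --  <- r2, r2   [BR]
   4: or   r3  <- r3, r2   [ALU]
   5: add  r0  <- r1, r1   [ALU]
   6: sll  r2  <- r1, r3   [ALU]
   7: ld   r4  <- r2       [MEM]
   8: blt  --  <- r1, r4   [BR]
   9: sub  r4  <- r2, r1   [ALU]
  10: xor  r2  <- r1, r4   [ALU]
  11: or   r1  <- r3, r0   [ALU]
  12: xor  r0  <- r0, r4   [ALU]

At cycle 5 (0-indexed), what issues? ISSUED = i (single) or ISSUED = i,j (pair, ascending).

ISSUED = 8,9

c0: i0 sub.ALU  RAW r3
c1: i1+i2 add.ALU/ld.MEM  dual
c2: i3+i4 beq.BR/or.ALU  dual
c3: i5+i6 add.ALU/sll.ALU  dual
c4: i7 ld.MEM  no-port MEM/BR
c5: i8+i9 blt.BR/sub.ALU  dual
c6: i10+i11 xor.ALU/or.ALU  dual
c7: i12 xor.ALU  tail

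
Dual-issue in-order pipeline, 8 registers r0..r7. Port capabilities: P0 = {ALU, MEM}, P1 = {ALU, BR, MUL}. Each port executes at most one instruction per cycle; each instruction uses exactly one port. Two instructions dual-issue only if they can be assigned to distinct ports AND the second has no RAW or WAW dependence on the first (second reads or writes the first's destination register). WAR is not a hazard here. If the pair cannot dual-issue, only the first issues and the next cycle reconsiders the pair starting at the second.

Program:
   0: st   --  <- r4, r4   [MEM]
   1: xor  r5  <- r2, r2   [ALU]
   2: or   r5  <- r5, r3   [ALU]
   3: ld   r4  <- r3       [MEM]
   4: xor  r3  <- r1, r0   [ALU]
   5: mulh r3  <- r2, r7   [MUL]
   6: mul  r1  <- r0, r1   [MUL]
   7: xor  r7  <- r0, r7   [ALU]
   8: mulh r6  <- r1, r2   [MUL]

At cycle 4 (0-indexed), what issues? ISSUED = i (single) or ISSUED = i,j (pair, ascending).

ISSUED = 6,7

0. st;xor @i0,i1  | 2-wide
1. or;ld @i2,i3  | 2-wide
2. xor @i4  | WAW r3
3. mulh @i5  | no-port MUL/MUL
4. mul;xor @i6,i7  | 2-wide
5. mulh @i8  | tail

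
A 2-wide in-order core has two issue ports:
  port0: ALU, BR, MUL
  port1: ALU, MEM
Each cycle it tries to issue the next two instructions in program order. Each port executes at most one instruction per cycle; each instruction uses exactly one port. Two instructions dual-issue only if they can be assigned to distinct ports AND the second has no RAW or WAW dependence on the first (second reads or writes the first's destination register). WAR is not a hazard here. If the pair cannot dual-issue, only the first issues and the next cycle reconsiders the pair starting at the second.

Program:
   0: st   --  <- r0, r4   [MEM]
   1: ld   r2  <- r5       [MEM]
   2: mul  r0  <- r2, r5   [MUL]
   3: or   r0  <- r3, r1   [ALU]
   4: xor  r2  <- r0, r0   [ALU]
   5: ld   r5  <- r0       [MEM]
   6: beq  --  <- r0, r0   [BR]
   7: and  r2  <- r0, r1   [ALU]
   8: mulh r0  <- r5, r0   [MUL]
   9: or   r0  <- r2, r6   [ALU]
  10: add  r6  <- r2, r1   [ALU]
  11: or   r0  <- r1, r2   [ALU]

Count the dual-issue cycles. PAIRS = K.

PAIRS = 3

[0] i0  st.MEM  -- no-port MEM/MEM
[1] i1  ld.MEM  -- RAW r2
[2] i2  mul.MUL  -- WAW r0
[3] i3  or.ALU  -- RAW r0
[4] i4+i5  xor.ALU+ld.MEM  -- pair
[5] i6+i7  beq.BR+and.ALU  -- pair
[6] i8  mulh.MUL  -- WAW r0
[7] i9+i10  or.ALU+add.ALU  -- pair
[8] i11  or.ALU  -- tail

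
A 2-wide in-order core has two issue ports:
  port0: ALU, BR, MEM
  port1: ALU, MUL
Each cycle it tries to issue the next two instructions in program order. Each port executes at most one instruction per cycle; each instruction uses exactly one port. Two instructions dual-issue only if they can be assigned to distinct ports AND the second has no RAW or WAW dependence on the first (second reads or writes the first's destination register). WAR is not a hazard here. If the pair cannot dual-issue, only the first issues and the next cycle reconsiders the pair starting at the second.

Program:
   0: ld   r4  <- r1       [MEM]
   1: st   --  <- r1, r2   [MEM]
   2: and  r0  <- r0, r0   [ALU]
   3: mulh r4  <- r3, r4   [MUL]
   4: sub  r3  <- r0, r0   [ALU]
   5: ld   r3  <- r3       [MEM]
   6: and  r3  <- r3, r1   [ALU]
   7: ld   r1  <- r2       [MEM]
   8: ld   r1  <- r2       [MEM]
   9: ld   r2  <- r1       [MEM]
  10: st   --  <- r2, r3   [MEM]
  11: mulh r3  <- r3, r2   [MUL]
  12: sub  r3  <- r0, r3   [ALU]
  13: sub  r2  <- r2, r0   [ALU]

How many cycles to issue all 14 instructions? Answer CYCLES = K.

CYCLES = 9

[0] i0  ld.MEM  -- no-port MEM/MEM
[1] i1/i2  st.MEM and.ALU  -- pair
[2] i3/i4  mulh.MUL sub.ALU  -- pair
[3] i5  ld.MEM  -- RAW+WAW r3
[4] i6/i7  and.ALU ld.MEM  -- pair
[5] i8  ld.MEM  -- no-port MEM/MEM
[6] i9  ld.MEM  -- no-port MEM/MEM
[7] i10/i11  st.MEM mulh.MUL  -- pair
[8] i12/i13  sub.ALU sub.ALU  -- pair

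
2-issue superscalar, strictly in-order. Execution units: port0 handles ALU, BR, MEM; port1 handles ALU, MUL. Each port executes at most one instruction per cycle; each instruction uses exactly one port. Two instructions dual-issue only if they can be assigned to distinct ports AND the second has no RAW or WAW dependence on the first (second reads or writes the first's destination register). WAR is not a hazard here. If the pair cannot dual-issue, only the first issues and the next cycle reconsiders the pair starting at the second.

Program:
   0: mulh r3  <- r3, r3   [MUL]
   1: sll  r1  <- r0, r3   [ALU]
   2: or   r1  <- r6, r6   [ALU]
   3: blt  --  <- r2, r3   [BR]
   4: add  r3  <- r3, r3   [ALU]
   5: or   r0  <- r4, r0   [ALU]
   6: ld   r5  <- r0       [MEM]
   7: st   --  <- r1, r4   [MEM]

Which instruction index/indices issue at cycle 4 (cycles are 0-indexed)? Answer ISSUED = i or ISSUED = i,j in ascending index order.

  cy0 -> i0 (mulh.MUL) RAW r3
  cy1 -> i1 (sll.ALU) WAW r1
  cy2 -> i2,i3 (or.ALU+blt.BR) dual
  cy3 -> i4,i5 (add.ALU+or.ALU) dual
  cy4 -> i6 (ld.MEM) no-port MEM/MEM
  cy5 -> i7 (st.MEM) tail

ISSUED = 6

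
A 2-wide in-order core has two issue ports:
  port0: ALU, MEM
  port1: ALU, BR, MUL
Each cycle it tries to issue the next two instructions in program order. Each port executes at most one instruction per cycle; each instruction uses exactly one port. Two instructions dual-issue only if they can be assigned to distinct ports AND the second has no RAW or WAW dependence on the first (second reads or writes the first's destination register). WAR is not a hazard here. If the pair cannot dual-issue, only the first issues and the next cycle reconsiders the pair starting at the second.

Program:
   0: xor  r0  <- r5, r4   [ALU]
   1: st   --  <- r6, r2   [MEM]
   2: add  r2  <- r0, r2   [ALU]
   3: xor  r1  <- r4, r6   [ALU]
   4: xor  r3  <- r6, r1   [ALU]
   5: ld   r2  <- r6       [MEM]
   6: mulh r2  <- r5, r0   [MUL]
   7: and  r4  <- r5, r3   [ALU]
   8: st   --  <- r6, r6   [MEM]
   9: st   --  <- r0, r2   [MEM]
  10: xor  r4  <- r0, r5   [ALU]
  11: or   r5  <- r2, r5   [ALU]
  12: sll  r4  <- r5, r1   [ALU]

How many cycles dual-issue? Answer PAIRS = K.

PAIRS = 5

c0: i0/i1 xor.ALU st.MEM  dual
c1: i2/i3 add.ALU xor.ALU  dual
c2: i4/i5 xor.ALU ld.MEM  dual
c3: i6/i7 mulh.MUL and.ALU  dual
c4: i8 st.MEM  no-port MEM/MEM
c5: i9/i10 st.MEM xor.ALU  dual
c6: i11 or.ALU  RAW r5
c7: i12 sll.ALU  tail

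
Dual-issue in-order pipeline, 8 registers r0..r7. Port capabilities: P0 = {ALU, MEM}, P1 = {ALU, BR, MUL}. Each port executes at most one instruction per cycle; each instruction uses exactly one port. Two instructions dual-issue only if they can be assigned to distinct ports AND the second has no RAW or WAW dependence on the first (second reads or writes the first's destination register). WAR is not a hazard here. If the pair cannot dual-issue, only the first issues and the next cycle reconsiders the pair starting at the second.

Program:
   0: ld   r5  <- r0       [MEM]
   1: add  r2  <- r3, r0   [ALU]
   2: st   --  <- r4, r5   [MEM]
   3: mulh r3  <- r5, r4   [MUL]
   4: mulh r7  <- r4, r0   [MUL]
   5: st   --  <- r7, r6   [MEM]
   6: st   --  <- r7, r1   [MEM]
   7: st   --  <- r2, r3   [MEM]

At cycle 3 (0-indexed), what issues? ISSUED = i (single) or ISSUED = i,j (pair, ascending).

t=0 i0,i1:ld add ; 2-wide
t=1 i2,i3:st mulh ; 2-wide
t=2 i4:mulh ; RAW r7
t=3 i5:st ; no-port MEM/MEM
t=4 i6:st ; no-port MEM/MEM
t=5 i7:st ; tail

ISSUED = 5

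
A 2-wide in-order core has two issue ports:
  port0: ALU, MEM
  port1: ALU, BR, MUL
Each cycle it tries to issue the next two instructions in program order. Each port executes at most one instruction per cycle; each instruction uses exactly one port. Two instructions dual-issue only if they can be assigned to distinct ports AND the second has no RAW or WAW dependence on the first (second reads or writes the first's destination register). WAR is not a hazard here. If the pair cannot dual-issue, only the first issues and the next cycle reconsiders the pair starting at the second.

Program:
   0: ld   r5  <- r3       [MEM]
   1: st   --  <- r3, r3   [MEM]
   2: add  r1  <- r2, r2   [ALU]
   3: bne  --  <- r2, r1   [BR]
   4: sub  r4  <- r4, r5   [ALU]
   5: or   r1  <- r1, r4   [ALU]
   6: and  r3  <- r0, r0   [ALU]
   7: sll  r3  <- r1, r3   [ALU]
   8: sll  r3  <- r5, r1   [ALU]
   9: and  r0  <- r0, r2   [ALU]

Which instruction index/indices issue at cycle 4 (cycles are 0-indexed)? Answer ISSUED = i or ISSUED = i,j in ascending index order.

  cy0 -> i0 (ld) no-port MEM/MEM
  cy1 -> i1&i2 (st;add) dual
  cy2 -> i3&i4 (bne;sub) dual
  cy3 -> i5&i6 (or;and) dual
  cy4 -> i7 (sll) WAW r3
  cy5 -> i8&i9 (sll;and) dual

ISSUED = 7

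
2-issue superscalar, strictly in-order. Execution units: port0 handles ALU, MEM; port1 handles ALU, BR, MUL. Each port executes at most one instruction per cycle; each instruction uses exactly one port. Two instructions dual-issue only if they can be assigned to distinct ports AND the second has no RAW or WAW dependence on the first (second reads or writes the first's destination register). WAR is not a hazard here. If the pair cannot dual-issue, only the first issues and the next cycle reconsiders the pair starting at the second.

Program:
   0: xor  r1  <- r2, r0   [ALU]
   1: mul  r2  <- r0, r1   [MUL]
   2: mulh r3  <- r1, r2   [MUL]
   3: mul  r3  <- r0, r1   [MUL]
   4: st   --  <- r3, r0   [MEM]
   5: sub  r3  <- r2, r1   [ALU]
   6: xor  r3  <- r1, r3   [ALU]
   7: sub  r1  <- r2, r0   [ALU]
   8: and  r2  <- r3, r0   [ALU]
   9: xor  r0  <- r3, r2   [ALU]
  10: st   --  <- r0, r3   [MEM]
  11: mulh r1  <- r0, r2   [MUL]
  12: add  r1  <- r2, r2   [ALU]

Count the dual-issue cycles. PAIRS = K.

#0 head=0: xor i0 RAW r1
#1 head=1: mul i1 no-port MUL/MUL
#2 head=2: mulh i2 no-port MUL/MUL
#3 head=3: mul i3 RAW r3
#4 head=4: st+sub i4&i5 pair
#5 head=6: xor+sub i6&i7 pair
#6 head=8: and i8 RAW r2
#7 head=9: xor i9 RAW r0
#8 head=10: st+mulh i10&i11 pair
#9 head=12: add i12 tail

PAIRS = 3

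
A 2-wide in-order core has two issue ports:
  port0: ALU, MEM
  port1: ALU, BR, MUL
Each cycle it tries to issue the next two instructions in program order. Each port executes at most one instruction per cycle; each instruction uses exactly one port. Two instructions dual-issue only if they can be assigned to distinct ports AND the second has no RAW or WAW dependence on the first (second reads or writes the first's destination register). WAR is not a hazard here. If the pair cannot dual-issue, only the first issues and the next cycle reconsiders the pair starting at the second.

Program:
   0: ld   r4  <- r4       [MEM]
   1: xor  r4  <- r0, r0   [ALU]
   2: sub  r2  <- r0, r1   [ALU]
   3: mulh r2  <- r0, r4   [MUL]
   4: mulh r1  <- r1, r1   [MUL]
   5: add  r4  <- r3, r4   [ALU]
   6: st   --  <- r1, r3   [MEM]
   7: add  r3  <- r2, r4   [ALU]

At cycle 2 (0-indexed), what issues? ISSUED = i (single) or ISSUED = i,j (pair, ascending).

c0: i0 ld  WAW r4
c1: i1+i2 xor;sub  2-wide
c2: i3 mulh  no-port MUL/MUL
c3: i4+i5 mulh;add  2-wide
c4: i6+i7 st;add  2-wide

ISSUED = 3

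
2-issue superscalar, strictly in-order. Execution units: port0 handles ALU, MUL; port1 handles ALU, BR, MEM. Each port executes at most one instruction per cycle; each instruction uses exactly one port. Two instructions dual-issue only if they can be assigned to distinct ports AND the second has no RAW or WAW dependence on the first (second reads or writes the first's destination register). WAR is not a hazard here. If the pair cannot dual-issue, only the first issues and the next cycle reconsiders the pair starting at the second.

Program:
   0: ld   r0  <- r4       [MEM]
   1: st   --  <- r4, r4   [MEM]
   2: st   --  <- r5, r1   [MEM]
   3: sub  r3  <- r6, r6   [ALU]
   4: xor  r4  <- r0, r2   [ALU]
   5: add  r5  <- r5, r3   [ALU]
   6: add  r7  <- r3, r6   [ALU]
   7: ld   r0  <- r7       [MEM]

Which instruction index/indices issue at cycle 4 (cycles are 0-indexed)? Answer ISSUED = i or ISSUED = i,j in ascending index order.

ISSUED = 6

t=0 i0:ld.MEM ; no-port MEM/MEM
t=1 i1:st.MEM ; no-port MEM/MEM
t=2 i2+i3:st.MEM;sub.ALU ; pair
t=3 i4+i5:xor.ALU;add.ALU ; pair
t=4 i6:add.ALU ; RAW r7
t=5 i7:ld.MEM ; tail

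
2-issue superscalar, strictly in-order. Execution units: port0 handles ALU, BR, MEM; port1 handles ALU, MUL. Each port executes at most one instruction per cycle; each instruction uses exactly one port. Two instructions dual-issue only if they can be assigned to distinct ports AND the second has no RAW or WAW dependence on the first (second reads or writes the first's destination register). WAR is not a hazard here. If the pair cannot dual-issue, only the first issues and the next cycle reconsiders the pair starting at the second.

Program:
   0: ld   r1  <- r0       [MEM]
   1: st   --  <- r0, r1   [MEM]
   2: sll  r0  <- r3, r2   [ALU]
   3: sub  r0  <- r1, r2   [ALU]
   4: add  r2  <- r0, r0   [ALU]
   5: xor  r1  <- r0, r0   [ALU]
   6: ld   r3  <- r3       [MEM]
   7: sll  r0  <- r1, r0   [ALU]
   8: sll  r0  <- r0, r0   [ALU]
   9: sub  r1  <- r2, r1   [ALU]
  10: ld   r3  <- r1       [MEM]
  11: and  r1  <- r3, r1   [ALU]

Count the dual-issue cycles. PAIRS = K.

  cy0 -> i0 (ld.MEM) no-port MEM/MEM
  cy1 -> i1+i2 (st.MEM;sll.ALU) dual
  cy2 -> i3 (sub.ALU) RAW r0
  cy3 -> i4+i5 (add.ALU;xor.ALU) dual
  cy4 -> i6+i7 (ld.MEM;sll.ALU) dual
  cy5 -> i8+i9 (sll.ALU;sub.ALU) dual
  cy6 -> i10 (ld.MEM) RAW r3
  cy7 -> i11 (and.ALU) tail

PAIRS = 4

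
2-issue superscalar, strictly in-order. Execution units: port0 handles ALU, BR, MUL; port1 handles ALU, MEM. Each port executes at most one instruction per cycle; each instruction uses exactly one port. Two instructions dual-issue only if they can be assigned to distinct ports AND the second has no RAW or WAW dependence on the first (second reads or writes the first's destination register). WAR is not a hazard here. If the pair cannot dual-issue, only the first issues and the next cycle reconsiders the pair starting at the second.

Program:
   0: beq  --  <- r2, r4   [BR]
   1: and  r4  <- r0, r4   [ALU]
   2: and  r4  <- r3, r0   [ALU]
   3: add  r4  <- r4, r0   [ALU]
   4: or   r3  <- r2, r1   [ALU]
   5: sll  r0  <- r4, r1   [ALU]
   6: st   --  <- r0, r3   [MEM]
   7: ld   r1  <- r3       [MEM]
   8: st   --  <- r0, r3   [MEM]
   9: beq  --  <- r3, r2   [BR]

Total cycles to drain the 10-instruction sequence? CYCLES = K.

CYCLES = 7

#0 head=0: beq.BR+and.ALU i0&i1 2-wide
#1 head=2: and.ALU i2 RAW+WAW r4
#2 head=3: add.ALU+or.ALU i3&i4 2-wide
#3 head=5: sll.ALU i5 RAW r0
#4 head=6: st.MEM i6 no-port MEM/MEM
#5 head=7: ld.MEM i7 no-port MEM/MEM
#6 head=8: st.MEM+beq.BR i8&i9 2-wide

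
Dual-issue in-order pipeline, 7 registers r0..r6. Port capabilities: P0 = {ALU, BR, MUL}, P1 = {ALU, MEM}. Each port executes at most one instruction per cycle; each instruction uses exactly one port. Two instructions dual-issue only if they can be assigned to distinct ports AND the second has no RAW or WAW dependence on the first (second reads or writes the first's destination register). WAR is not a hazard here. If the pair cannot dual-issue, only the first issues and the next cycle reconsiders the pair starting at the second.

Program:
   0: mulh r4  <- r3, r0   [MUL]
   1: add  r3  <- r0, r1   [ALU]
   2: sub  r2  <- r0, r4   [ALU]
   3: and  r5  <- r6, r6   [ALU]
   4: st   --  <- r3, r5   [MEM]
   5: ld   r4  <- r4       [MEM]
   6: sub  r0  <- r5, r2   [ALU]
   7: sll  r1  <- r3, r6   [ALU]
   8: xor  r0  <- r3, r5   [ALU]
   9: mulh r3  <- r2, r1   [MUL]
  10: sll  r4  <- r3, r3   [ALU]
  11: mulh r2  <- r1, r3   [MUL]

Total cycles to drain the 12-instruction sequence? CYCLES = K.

[0] i0/i1  mulh.MUL;add.ALU  -- dual
[1] i2/i3  sub.ALU;and.ALU  -- dual
[2] i4  st.MEM  -- no-port MEM/MEM
[3] i5/i6  ld.MEM;sub.ALU  -- dual
[4] i7/i8  sll.ALU;xor.ALU  -- dual
[5] i9  mulh.MUL  -- RAW r3
[6] i10/i11  sll.ALU;mulh.MUL  -- dual

CYCLES = 7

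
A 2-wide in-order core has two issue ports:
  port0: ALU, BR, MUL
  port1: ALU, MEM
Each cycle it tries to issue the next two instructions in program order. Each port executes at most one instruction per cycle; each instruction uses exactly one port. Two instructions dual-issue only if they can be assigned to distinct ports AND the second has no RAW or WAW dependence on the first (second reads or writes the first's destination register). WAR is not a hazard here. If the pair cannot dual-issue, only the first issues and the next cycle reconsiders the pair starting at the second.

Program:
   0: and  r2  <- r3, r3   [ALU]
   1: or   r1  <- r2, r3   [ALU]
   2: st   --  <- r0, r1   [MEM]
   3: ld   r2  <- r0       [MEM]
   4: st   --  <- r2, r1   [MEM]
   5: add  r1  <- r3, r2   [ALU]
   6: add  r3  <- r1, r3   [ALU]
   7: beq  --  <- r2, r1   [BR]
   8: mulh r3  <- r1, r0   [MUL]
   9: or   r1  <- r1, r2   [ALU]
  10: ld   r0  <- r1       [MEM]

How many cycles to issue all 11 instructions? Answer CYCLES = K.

  cy0 -> i0 (and.ALU) RAW r2
  cy1 -> i1 (or.ALU) RAW r1
  cy2 -> i2 (st.MEM) no-port MEM/MEM
  cy3 -> i3 (ld.MEM) no-port MEM/MEM
  cy4 -> i4/i5 (st.MEM+add.ALU) pair
  cy5 -> i6/i7 (add.ALU+beq.BR) pair
  cy6 -> i8/i9 (mulh.MUL+or.ALU) pair
  cy7 -> i10 (ld.MEM) tail

CYCLES = 8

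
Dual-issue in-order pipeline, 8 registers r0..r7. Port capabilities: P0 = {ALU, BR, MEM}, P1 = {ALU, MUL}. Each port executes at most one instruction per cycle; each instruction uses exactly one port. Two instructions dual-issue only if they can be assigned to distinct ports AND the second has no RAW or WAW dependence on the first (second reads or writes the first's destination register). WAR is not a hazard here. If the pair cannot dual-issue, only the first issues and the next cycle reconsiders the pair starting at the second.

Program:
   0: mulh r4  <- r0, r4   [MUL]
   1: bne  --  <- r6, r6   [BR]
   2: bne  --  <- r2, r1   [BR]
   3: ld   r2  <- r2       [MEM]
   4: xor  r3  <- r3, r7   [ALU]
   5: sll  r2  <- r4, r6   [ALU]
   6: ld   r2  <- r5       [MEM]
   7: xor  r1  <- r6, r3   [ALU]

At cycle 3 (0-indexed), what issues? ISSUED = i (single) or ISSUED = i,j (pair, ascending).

ISSUED = 5

0. mulh.MUL bne.BR @i0,i1  | 2-wide
1. bne.BR @i2  | no-port BR/MEM
2. ld.MEM xor.ALU @i3,i4  | 2-wide
3. sll.ALU @i5  | WAW r2
4. ld.MEM xor.ALU @i6,i7  | 2-wide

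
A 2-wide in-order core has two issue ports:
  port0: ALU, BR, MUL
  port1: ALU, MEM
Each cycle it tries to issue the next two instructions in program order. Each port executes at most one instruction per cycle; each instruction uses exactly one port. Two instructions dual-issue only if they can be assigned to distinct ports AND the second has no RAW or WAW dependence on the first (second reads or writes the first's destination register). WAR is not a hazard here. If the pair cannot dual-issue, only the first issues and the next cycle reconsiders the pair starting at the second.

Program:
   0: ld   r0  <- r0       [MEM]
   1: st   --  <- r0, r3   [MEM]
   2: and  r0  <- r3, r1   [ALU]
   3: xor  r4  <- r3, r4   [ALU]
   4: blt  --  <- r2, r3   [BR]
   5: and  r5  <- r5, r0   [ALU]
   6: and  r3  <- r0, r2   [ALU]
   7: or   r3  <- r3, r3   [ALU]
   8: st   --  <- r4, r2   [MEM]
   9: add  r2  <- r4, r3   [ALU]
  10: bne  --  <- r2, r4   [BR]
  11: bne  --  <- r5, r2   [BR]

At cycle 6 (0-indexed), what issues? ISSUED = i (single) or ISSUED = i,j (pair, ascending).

ISSUED = 10

[0] i0  ld.MEM  -- no-port MEM/MEM
[1] i1+i2  st.MEM and.ALU  -- dual
[2] i3+i4  xor.ALU blt.BR  -- dual
[3] i5+i6  and.ALU and.ALU  -- dual
[4] i7+i8  or.ALU st.MEM  -- dual
[5] i9  add.ALU  -- RAW r2
[6] i10  bne.BR  -- no-port BR/BR
[7] i11  bne.BR  -- tail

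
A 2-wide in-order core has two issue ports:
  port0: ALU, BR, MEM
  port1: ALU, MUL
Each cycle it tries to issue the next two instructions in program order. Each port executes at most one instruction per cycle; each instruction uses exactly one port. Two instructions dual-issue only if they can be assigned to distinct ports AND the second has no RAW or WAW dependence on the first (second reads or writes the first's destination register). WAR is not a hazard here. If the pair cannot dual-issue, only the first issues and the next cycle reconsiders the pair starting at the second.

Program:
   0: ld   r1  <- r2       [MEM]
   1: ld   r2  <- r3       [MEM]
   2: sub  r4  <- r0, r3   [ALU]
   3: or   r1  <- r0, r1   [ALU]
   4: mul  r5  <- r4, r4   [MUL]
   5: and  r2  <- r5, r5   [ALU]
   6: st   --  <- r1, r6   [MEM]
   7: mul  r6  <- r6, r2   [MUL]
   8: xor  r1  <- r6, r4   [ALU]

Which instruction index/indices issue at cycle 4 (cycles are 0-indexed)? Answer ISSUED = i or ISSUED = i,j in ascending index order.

ISSUED = 7

t=0 i0:ld.MEM ; no-port MEM/MEM
t=1 i1&i2:ld.MEM;sub.ALU ; dual
t=2 i3&i4:or.ALU;mul.MUL ; dual
t=3 i5&i6:and.ALU;st.MEM ; dual
t=4 i7:mul.MUL ; RAW r6
t=5 i8:xor.ALU ; tail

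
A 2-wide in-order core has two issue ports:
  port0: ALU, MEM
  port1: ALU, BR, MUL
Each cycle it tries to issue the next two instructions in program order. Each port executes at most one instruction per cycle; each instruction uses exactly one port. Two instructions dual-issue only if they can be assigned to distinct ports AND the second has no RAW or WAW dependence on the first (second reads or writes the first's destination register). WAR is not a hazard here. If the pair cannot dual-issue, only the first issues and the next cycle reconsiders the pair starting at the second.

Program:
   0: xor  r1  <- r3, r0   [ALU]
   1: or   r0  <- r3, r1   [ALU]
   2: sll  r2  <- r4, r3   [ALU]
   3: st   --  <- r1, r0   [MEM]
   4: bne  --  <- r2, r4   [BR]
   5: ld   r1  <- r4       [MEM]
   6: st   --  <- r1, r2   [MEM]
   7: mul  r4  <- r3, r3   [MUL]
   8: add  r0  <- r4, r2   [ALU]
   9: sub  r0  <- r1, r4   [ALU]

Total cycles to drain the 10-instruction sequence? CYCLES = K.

#0 head=0: xor.ALU i0 RAW r1
#1 head=1: or.ALU sll.ALU i1&i2 2-wide
#2 head=3: st.MEM bne.BR i3&i4 2-wide
#3 head=5: ld.MEM i5 no-port MEM/MEM
#4 head=6: st.MEM mul.MUL i6&i7 2-wide
#5 head=8: add.ALU i8 WAW r0
#6 head=9: sub.ALU i9 tail

CYCLES = 7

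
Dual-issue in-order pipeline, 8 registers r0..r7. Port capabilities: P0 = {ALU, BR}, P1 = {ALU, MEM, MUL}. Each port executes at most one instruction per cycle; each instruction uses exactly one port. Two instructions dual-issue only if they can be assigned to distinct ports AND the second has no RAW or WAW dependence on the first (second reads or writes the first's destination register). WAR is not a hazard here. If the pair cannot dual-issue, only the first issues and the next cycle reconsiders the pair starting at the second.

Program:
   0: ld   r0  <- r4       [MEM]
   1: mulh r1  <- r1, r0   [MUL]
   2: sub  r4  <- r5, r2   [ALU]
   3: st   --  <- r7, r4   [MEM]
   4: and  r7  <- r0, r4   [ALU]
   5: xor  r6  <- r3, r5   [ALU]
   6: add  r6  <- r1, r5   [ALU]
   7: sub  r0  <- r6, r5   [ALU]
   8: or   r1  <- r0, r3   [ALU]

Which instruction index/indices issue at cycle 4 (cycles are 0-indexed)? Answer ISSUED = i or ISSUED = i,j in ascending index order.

ISSUED = 6

#0 head=0: ld i0 no-port MEM/MUL
#1 head=1: mulh sub i1+i2 2-wide
#2 head=3: st and i3+i4 2-wide
#3 head=5: xor i5 WAW r6
#4 head=6: add i6 RAW r6
#5 head=7: sub i7 RAW r0
#6 head=8: or i8 tail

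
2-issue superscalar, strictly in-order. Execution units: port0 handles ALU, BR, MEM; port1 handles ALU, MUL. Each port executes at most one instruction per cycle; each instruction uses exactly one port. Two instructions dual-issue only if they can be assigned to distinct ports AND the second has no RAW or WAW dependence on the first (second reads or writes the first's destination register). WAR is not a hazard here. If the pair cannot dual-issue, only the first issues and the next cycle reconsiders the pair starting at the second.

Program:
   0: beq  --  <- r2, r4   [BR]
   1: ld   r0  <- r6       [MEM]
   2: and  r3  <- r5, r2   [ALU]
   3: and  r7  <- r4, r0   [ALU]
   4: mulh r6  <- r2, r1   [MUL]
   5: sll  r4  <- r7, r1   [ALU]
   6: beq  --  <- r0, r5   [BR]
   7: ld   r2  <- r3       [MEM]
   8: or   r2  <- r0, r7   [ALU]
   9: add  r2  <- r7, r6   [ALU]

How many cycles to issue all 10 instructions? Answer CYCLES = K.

CYCLES = 7

c0: i0 beq.BR  no-port BR/MEM
c1: i1+i2 ld.MEM and.ALU  2-wide
c2: i3+i4 and.ALU mulh.MUL  2-wide
c3: i5+i6 sll.ALU beq.BR  2-wide
c4: i7 ld.MEM  WAW r2
c5: i8 or.ALU  WAW r2
c6: i9 add.ALU  tail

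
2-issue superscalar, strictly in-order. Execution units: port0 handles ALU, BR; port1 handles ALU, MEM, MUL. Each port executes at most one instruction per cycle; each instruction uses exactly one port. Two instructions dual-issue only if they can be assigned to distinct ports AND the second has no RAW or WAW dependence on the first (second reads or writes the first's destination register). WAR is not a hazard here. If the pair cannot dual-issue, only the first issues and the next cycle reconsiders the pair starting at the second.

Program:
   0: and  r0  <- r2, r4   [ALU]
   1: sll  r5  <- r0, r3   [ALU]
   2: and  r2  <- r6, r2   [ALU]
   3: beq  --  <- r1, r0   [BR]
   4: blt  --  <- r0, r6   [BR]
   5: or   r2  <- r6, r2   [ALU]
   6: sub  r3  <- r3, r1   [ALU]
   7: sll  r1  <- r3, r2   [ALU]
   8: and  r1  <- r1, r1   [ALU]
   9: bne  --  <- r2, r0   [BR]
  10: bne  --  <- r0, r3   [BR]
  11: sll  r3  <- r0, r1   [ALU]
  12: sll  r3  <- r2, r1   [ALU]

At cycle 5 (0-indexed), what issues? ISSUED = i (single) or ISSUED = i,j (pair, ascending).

ISSUED = 7

[0] i0  and.ALU  -- RAW r0
[1] i1/i2  sll.ALU/and.ALU  -- pair
[2] i3  beq.BR  -- no-port BR/BR
[3] i4/i5  blt.BR/or.ALU  -- pair
[4] i6  sub.ALU  -- RAW r3
[5] i7  sll.ALU  -- RAW+WAW r1
[6] i8/i9  and.ALU/bne.BR  -- pair
[7] i10/i11  bne.BR/sll.ALU  -- pair
[8] i12  sll.ALU  -- tail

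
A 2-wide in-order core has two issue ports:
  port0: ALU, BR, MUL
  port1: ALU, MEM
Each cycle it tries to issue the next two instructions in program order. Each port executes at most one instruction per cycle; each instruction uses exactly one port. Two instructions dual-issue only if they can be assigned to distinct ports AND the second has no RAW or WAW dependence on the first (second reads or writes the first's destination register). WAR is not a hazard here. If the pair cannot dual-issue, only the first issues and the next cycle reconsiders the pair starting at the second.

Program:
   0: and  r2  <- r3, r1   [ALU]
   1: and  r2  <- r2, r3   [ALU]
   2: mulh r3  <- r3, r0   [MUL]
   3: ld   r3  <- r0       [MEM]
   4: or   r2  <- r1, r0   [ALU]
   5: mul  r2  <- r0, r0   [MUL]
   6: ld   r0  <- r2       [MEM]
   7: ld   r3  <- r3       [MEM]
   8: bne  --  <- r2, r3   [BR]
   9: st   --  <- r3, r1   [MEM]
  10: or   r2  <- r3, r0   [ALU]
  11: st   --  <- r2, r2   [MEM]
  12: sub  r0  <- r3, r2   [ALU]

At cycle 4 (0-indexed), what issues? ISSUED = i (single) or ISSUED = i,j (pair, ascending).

c0: i0 and  RAW+WAW r2
c1: i1+i2 and+mulh  dual
c2: i3+i4 ld+or  dual
c3: i5 mul  RAW r2
c4: i6 ld  no-port MEM/MEM
c5: i7 ld  RAW r3
c6: i8+i9 bne+st  dual
c7: i10 or  RAW r2
c8: i11+i12 st+sub  dual

ISSUED = 6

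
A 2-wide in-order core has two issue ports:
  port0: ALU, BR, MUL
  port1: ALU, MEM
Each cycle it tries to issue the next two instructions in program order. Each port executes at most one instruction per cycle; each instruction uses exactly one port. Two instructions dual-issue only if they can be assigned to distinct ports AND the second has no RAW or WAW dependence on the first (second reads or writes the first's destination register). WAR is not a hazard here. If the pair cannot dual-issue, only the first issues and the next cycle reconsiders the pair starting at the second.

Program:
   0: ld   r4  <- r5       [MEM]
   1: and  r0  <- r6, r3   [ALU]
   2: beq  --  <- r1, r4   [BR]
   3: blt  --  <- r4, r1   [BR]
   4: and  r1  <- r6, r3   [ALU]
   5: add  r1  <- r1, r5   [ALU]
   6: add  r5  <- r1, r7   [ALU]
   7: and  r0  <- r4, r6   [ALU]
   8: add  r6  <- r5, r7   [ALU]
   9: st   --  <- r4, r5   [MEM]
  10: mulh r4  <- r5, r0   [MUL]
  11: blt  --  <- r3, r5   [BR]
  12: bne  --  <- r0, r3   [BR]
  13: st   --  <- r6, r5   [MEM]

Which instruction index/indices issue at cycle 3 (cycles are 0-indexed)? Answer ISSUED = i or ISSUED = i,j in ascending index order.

0. ld+and @i0&i1  | pair
1. beq @i2  | no-port BR/BR
2. blt+and @i3&i4  | pair
3. add @i5  | RAW r1
4. add+and @i6&i7  | pair
5. add+st @i8&i9  | pair
6. mulh @i10  | no-port MUL/BR
7. blt @i11  | no-port BR/BR
8. bne+st @i12&i13  | pair

ISSUED = 5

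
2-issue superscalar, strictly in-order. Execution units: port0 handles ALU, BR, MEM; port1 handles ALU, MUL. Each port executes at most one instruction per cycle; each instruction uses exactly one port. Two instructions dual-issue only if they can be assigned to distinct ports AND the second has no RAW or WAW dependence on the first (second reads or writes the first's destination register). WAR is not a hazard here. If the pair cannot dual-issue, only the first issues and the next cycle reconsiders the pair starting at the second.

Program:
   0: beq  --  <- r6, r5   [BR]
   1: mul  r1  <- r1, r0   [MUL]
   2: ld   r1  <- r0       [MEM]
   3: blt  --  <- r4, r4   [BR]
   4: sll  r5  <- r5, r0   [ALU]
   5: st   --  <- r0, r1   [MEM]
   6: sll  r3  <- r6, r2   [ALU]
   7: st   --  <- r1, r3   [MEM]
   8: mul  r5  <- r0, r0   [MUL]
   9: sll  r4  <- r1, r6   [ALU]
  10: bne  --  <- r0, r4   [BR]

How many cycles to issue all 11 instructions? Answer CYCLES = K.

CYCLES = 7

c0: i0+i1 beq+mul  2-wide
c1: i2 ld  no-port MEM/BR
c2: i3+i4 blt+sll  2-wide
c3: i5+i6 st+sll  2-wide
c4: i7+i8 st+mul  2-wide
c5: i9 sll  RAW r4
c6: i10 bne  tail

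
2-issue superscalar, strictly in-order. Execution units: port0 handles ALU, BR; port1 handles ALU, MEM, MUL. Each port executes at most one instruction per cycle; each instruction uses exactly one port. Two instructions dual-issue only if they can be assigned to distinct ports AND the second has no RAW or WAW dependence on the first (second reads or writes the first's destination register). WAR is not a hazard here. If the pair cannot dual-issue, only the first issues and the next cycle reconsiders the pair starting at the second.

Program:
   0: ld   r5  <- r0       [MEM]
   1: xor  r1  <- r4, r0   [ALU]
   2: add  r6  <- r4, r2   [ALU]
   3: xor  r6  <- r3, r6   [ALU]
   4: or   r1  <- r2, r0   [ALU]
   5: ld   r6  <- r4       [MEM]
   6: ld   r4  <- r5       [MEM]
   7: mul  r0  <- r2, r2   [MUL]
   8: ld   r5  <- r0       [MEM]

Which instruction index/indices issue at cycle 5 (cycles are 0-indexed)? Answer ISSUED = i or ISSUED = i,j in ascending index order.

ISSUED = 7

  cy0 -> i0,i1 (ld xor) dual
  cy1 -> i2 (add) RAW+WAW r6
  cy2 -> i3,i4 (xor or) dual
  cy3 -> i5 (ld) no-port MEM/MEM
  cy4 -> i6 (ld) no-port MEM/MUL
  cy5 -> i7 (mul) no-port MUL/MEM
  cy6 -> i8 (ld) tail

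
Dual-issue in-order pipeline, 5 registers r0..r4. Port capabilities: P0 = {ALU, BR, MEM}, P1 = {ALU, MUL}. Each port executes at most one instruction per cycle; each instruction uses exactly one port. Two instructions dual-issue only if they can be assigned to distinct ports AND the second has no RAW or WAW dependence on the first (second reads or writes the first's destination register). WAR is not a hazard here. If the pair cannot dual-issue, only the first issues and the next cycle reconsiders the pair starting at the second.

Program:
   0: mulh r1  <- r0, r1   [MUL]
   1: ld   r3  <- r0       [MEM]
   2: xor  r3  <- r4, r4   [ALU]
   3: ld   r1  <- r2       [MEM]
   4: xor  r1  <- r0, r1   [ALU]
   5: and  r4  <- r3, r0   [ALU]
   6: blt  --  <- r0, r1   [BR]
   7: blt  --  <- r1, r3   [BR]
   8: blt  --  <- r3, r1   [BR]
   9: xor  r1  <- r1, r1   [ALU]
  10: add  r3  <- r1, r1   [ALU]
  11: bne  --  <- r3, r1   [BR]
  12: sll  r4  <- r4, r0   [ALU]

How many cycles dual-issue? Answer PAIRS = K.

PAIRS = 5

#0 head=0: mulh.MUL/ld.MEM i0+i1 pair
#1 head=2: xor.ALU/ld.MEM i2+i3 pair
#2 head=4: xor.ALU/and.ALU i4+i5 pair
#3 head=6: blt.BR i6 no-port BR/BR
#4 head=7: blt.BR i7 no-port BR/BR
#5 head=8: blt.BR/xor.ALU i8+i9 pair
#6 head=10: add.ALU i10 RAW r3
#7 head=11: bne.BR/sll.ALU i11+i12 pair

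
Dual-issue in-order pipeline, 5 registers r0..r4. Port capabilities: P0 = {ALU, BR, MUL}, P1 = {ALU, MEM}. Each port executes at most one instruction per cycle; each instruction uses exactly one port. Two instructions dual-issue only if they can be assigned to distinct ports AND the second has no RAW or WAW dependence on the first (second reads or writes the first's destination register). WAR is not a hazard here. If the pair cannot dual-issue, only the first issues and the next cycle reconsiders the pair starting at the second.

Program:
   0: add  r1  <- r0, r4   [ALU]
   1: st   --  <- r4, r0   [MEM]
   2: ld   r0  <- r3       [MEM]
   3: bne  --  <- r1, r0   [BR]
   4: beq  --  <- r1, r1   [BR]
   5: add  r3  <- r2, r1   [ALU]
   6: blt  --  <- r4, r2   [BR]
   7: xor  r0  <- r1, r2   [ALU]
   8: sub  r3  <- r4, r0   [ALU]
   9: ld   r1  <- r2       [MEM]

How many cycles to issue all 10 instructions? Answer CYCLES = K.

#0 head=0: add.ALU st.MEM i0,i1 2-wide
#1 head=2: ld.MEM i2 RAW r0
#2 head=3: bne.BR i3 no-port BR/BR
#3 head=4: beq.BR add.ALU i4,i5 2-wide
#4 head=6: blt.BR xor.ALU i6,i7 2-wide
#5 head=8: sub.ALU ld.MEM i8,i9 2-wide

CYCLES = 6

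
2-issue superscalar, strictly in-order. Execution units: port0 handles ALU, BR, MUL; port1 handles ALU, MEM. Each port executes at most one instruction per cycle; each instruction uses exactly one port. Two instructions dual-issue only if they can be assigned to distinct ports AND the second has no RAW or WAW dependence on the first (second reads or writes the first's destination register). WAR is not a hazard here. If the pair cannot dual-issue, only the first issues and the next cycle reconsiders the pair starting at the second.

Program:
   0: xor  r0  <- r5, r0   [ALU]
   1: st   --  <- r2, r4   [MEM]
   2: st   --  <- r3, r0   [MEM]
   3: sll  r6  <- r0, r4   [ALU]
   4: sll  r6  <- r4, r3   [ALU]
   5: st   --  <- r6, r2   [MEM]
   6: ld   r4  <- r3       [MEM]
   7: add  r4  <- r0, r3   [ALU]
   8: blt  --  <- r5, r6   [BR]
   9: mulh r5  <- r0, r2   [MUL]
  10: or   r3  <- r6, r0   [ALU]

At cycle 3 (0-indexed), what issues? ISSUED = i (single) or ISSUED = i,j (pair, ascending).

ISSUED = 5

#0 head=0: xor.ALU+st.MEM i0,i1 dual
#1 head=2: st.MEM+sll.ALU i2,i3 dual
#2 head=4: sll.ALU i4 RAW r6
#3 head=5: st.MEM i5 no-port MEM/MEM
#4 head=6: ld.MEM i6 WAW r4
#5 head=7: add.ALU+blt.BR i7,i8 dual
#6 head=9: mulh.MUL+or.ALU i9,i10 dual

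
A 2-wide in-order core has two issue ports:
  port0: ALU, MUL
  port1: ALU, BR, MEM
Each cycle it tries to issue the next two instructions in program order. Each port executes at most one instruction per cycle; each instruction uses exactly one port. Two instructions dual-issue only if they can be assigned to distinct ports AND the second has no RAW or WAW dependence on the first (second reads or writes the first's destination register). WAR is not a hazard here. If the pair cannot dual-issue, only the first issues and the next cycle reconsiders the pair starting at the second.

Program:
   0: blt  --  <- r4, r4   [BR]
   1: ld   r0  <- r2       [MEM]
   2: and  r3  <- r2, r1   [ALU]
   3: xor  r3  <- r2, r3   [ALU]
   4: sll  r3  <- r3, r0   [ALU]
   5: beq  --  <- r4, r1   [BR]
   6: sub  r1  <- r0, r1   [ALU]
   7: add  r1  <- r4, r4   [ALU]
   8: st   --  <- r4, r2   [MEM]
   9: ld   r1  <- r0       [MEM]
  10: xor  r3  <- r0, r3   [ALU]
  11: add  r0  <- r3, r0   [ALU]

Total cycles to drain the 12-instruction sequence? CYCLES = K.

t=0 i0:blt ; no-port BR/MEM
t=1 i1+i2:ld;and ; 2-wide
t=2 i3:xor ; RAW+WAW r3
t=3 i4+i5:sll;beq ; 2-wide
t=4 i6:sub ; WAW r1
t=5 i7+i8:add;st ; 2-wide
t=6 i9+i10:ld;xor ; 2-wide
t=7 i11:add ; tail

CYCLES = 8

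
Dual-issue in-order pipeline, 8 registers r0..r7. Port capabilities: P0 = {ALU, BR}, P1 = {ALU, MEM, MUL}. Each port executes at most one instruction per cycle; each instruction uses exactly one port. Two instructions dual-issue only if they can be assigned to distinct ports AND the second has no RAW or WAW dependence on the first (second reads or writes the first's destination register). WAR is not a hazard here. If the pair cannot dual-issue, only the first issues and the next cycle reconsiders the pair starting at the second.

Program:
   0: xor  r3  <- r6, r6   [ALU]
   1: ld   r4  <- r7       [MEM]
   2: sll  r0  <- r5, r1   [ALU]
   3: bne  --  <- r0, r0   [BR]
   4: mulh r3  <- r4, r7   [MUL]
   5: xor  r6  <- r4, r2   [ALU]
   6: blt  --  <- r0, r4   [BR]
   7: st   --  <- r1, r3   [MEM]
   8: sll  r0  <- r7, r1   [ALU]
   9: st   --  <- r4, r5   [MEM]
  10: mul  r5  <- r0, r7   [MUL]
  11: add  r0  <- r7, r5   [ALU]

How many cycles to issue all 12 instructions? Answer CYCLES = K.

CYCLES = 8

c0: i0+i1 xor.ALU ld.MEM  2-wide
c1: i2 sll.ALU  RAW r0
c2: i3+i4 bne.BR mulh.MUL  2-wide
c3: i5+i6 xor.ALU blt.BR  2-wide
c4: i7+i8 st.MEM sll.ALU  2-wide
c5: i9 st.MEM  no-port MEM/MUL
c6: i10 mul.MUL  RAW r5
c7: i11 add.ALU  tail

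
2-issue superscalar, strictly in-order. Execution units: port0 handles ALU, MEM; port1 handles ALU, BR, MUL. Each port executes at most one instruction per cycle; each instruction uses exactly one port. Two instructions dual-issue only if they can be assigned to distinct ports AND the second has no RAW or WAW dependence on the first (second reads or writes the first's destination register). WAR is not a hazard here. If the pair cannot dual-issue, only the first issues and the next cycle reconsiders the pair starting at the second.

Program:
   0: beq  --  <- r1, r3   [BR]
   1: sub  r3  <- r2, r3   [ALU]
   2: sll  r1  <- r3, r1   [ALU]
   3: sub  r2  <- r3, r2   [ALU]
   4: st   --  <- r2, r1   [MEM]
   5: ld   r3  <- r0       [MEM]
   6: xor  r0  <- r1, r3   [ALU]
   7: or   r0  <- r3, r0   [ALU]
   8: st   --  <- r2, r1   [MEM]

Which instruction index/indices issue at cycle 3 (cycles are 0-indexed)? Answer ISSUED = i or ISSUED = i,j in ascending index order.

c0: i0+i1 beq.BR+sub.ALU  dual
c1: i2+i3 sll.ALU+sub.ALU  dual
c2: i4 st.MEM  no-port MEM/MEM
c3: i5 ld.MEM  RAW r3
c4: i6 xor.ALU  RAW+WAW r0
c5: i7+i8 or.ALU+st.MEM  dual

ISSUED = 5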